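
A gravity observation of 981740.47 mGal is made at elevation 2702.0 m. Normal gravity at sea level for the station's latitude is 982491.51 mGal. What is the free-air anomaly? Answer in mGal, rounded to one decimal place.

82.8

Free-air correction = 0.3086 × 2702.0 = 833.84 mGal
Free-air anomaly = 981740.47 − 982491.51 + (833.84) = 82.80 mGal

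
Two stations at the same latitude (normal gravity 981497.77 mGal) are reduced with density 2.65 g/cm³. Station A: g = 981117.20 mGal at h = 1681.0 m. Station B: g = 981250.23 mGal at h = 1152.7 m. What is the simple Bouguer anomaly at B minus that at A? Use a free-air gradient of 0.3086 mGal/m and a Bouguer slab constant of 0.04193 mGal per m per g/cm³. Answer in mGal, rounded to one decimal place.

Δg_SB(A) = 981117.20 − 981497.77 + 0.3086×1681.0 − 0.04193×2.65×1681.0 = -48.60 mGal
Δg_SB(B) = 981250.23 − 981497.77 + 0.3086×1152.7 − 0.04193×2.65×1152.7 = -19.90 mGal
Difference = -19.90 − (-48.60) = 28.70 mGal

28.7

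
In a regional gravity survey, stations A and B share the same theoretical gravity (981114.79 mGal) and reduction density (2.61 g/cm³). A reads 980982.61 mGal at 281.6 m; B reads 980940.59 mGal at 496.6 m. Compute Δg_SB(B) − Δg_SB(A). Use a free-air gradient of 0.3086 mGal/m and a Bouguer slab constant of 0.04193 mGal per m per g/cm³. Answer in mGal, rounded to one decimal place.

0.8

Δg_SB(A) = 980982.61 − 981114.79 + 0.3086×281.6 − 0.04193×2.61×281.6 = -76.10 mGal
Δg_SB(B) = 980940.59 − 981114.79 + 0.3086×496.6 − 0.04193×2.61×496.6 = -75.30 mGal
Difference = -75.30 − (-76.10) = 0.80 mGal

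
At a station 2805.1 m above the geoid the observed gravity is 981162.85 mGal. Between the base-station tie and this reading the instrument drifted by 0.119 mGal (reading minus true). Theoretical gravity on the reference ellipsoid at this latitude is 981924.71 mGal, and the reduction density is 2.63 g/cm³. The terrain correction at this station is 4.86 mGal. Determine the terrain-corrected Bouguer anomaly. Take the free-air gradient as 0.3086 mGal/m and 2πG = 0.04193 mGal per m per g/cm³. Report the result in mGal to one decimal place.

-200.8

Drift-corrected reading = 981162.85 − (0.119) = 981162.731 mGal
Free-air correction = 0.3086 × 2805.1 = 865.65 mGal
Free-air anomaly = 981162.731 − 981924.71 + (865.65) = 103.671 mGal
Bouguer slab correction = 0.04193 × 2.63 × 2805.1 = 309.33 mGal
Simple Bouguer anomaly = 103.671 − (309.33) = -205.659 mGal
Complete Bouguer anomaly = -205.659 + 4.86 = -200.799 mGal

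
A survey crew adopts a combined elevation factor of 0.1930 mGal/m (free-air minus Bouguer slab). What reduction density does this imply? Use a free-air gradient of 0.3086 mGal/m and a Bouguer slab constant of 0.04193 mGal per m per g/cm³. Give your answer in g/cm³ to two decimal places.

2.76

0.1930 = 0.3086 − 0.04193 × ρ
ρ = (0.3086 − 0.1930) / 0.04193 = 2.76 g/cm³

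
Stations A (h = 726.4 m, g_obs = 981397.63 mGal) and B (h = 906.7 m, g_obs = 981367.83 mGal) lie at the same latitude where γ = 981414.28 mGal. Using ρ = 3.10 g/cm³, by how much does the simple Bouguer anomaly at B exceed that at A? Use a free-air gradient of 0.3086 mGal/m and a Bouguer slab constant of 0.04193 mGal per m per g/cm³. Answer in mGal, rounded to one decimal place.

2.4

Δg_SB(A) = 981397.63 − 981414.28 + 0.3086×726.4 − 0.04193×3.10×726.4 = 113.10 mGal
Δg_SB(B) = 981367.83 − 981414.28 + 0.3086×906.7 − 0.04193×3.10×906.7 = 115.50 mGal
Difference = 115.50 − (113.10) = 2.40 mGal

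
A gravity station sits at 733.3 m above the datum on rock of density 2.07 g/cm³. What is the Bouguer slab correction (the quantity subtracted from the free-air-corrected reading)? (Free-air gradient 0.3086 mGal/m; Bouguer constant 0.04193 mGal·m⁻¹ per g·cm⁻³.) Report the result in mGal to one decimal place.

63.6

Bouguer slab correction = 0.04193 × 2.07 × 733.3 = 63.6 mGal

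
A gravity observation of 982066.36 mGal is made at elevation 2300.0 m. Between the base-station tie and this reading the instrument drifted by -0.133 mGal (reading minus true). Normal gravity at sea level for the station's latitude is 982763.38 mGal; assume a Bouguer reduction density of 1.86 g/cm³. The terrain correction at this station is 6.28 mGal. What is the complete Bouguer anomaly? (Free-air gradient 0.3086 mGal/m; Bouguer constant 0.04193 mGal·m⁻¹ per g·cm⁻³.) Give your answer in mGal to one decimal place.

Drift-corrected reading = 982066.36 − (-0.133) = 982066.493 mGal
Free-air correction = 0.3086 × 2300.0 = 709.78 mGal
Free-air anomaly = 982066.493 − 982763.38 + (709.78) = 12.893 mGal
Bouguer slab correction = 0.04193 × 1.86 × 2300.0 = 179.38 mGal
Simple Bouguer anomaly = 12.893 − (179.38) = -166.487 mGal
Complete Bouguer anomaly = -166.487 + 6.28 = -160.207 mGal

-160.2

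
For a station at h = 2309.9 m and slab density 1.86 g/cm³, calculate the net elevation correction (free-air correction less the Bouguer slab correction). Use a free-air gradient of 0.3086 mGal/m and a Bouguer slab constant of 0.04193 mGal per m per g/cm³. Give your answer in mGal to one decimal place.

532.7

Combined gradient = 0.3086 − 0.04193 × 1.86 = 0.2306102 mGal/m
Combined elevation correction = 0.2306102 × 2309.9 = 532.7 mGal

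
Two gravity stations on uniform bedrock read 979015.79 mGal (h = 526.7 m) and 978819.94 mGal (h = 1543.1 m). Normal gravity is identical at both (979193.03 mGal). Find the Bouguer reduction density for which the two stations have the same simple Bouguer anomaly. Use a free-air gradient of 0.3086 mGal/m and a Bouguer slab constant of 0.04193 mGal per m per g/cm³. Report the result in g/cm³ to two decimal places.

Δg_obs = 978819.94 − 979015.79 = -195.85 mGal over Δh = 1543.1 − 526.7 = 1016.4 m
Equal Bouguer anomalies ⇒ Δg_obs + (0.3086 − 0.04193ρ)·Δh = 0
0.3086 − 0.04193ρ = −Δg_obs/Δh = 0.19269
ρ = (0.3086 − 0.19269) / 0.04193 = 2.76 g/cm³

2.76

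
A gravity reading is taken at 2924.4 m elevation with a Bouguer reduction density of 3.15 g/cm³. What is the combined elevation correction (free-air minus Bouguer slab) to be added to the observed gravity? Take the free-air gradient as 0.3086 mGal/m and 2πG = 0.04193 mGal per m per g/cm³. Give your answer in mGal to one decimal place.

516.2

Combined gradient = 0.3086 − 0.04193 × 3.15 = 0.1765205 mGal/m
Combined elevation correction = 0.1765205 × 2924.4 = 516.2 mGal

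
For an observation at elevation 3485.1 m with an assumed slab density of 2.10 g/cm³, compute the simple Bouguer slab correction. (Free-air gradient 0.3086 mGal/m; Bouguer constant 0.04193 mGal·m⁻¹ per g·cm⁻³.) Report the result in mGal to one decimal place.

Bouguer slab correction = 0.04193 × 2.10 × 3485.1 = 306.9 mGal

306.9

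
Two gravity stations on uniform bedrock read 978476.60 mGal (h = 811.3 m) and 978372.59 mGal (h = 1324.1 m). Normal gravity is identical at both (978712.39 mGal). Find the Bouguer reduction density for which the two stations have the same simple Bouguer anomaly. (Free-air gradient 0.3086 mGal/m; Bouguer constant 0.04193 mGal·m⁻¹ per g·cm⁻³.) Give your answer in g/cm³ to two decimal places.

2.52

Δg_obs = 978372.59 − 978476.60 = -104.01 mGal over Δh = 1324.1 − 811.3 = 512.8 m
Equal Bouguer anomalies ⇒ Δg_obs + (0.3086 − 0.04193ρ)·Δh = 0
0.3086 − 0.04193ρ = −Δg_obs/Δh = 0.20283
ρ = (0.3086 − 0.20283) / 0.04193 = 2.52 g/cm³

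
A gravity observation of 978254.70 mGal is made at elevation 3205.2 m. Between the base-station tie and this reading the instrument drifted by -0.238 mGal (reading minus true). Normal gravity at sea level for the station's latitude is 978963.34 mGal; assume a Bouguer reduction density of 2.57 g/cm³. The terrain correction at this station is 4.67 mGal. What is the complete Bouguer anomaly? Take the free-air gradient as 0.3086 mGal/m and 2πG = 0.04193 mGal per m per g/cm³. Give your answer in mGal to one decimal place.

Drift-corrected reading = 978254.70 − (-0.238) = 978254.938 mGal
Free-air correction = 0.3086 × 3205.2 = 989.12 mGal
Free-air anomaly = 978254.938 − 978963.34 + (989.12) = 280.718 mGal
Bouguer slab correction = 0.04193 × 2.57 × 3205.2 = 345.39 mGal
Simple Bouguer anomaly = 280.718 − (345.39) = -64.672 mGal
Complete Bouguer anomaly = -64.672 + 4.67 = -60.002 mGal

-60.0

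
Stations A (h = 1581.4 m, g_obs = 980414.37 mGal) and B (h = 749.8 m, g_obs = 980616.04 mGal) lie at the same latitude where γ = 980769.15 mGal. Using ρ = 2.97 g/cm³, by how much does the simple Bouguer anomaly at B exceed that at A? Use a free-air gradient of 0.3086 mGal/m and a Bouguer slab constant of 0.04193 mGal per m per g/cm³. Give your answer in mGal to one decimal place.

48.6

Δg_SB(A) = 980414.37 − 980769.15 + 0.3086×1581.4 − 0.04193×2.97×1581.4 = -63.70 mGal
Δg_SB(B) = 980616.04 − 980769.15 + 0.3086×749.8 − 0.04193×2.97×749.8 = -15.10 mGal
Difference = -15.10 − (-63.70) = 48.60 mGal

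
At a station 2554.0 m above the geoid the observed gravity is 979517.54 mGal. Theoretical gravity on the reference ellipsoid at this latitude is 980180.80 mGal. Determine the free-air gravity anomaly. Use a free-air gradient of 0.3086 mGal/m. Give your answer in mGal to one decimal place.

124.9

Free-air correction = 0.3086 × 2554.0 = 788.16 mGal
Free-air anomaly = 979517.54 − 980180.80 + (788.16) = 124.90 mGal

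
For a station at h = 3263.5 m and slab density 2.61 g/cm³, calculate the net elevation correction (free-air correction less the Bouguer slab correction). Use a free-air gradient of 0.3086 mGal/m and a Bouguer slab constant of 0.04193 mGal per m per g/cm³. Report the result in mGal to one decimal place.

Combined gradient = 0.3086 − 0.04193 × 2.61 = 0.1991627 mGal/m
Combined elevation correction = 0.1991627 × 3263.5 = 650.0 mGal

650.0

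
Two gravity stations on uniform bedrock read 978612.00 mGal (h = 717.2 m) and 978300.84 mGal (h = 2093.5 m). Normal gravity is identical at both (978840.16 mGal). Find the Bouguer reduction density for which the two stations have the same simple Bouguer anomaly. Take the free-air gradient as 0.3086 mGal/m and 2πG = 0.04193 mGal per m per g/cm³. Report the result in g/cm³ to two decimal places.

Δg_obs = 978300.84 − 978612.00 = -311.16 mGal over Δh = 2093.5 − 717.2 = 1376.3 m
Equal Bouguer anomalies ⇒ Δg_obs + (0.3086 − 0.04193ρ)·Δh = 0
0.3086 − 0.04193ρ = −Δg_obs/Δh = 0.22608
ρ = (0.3086 − 0.22608) / 0.04193 = 1.97 g/cm³

1.97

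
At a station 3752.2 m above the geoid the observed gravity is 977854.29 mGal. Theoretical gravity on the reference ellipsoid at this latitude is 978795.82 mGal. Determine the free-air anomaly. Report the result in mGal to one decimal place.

216.4

Free-air correction = 0.3086 × 3752.2 = 1157.93 mGal
Free-air anomaly = 977854.29 − 978795.82 + (1157.93) = 216.40 mGal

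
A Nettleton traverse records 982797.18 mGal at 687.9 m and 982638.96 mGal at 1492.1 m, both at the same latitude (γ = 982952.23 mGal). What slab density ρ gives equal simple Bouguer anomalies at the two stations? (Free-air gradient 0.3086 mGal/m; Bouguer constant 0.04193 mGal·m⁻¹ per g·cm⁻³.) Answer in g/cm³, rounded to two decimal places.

Δg_obs = 982638.96 − 982797.18 = -158.22 mGal over Δh = 1492.1 − 687.9 = 804.2 m
Equal Bouguer anomalies ⇒ Δg_obs + (0.3086 − 0.04193ρ)·Δh = 0
0.3086 − 0.04193ρ = −Δg_obs/Δh = 0.19674
ρ = (0.3086 − 0.19674) / 0.04193 = 2.67 g/cm³

2.67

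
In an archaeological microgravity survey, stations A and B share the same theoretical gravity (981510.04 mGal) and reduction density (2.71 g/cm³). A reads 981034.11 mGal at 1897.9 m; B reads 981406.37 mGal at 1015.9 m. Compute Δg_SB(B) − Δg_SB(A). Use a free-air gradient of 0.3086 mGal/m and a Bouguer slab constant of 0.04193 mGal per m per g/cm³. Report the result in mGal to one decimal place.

200.3

Δg_SB(A) = 981034.11 − 981510.04 + 0.3086×1897.9 − 0.04193×2.71×1897.9 = -105.90 mGal
Δg_SB(B) = 981406.37 − 981510.04 + 0.3086×1015.9 − 0.04193×2.71×1015.9 = 94.40 mGal
Difference = 94.40 − (-105.90) = 200.30 mGal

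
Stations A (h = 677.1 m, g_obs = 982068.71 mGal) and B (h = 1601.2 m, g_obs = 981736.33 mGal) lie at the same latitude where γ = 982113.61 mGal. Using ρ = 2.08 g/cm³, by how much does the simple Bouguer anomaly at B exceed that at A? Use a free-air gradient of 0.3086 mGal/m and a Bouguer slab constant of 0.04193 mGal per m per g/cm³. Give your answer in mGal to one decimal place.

-127.8

Δg_SB(A) = 982068.71 − 982113.61 + 0.3086×677.1 − 0.04193×2.08×677.1 = 105.00 mGal
Δg_SB(B) = 981736.33 − 982113.61 + 0.3086×1601.2 − 0.04193×2.08×1601.2 = -22.80 mGal
Difference = -22.80 − (105.00) = -127.80 mGal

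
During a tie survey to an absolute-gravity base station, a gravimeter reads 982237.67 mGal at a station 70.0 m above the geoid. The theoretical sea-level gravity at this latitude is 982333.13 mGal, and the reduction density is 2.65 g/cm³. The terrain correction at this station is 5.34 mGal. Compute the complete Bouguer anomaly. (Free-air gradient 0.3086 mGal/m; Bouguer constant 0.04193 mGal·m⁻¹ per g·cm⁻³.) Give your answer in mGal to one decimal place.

-76.3

Free-air correction = 0.3086 × 70.0 = 21.60 mGal
Free-air anomaly = 982237.67 − 982333.13 + (21.60) = -73.86 mGal
Bouguer slab correction = 0.04193 × 2.65 × 70.0 = 7.78 mGal
Simple Bouguer anomaly = -73.86 − (7.78) = -81.64 mGal
Complete Bouguer anomaly = -81.64 + 5.34 = -76.30 mGal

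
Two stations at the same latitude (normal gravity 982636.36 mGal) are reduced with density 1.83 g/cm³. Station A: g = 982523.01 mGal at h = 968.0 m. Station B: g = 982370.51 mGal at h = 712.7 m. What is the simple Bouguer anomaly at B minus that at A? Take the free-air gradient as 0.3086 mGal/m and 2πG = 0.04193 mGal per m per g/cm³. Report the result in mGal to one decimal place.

-211.7

Δg_SB(A) = 982523.01 − 982636.36 + 0.3086×968.0 − 0.04193×1.83×968.0 = 111.10 mGal
Δg_SB(B) = 982370.51 − 982636.36 + 0.3086×712.7 − 0.04193×1.83×712.7 = -100.60 mGal
Difference = -100.60 − (111.10) = -211.70 mGal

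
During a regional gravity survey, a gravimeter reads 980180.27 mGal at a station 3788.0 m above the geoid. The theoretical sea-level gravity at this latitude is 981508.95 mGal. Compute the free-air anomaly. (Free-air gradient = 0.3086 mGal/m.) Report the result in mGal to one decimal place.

Free-air correction = 0.3086 × 3788.0 = 1168.98 mGal
Free-air anomaly = 980180.27 − 981508.95 + (1168.98) = -159.70 mGal

-159.7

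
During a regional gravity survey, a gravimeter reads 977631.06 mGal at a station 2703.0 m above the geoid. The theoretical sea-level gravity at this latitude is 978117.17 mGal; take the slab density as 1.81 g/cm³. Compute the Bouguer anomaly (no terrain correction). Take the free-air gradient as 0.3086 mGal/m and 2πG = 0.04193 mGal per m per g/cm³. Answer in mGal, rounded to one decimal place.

142.9

Free-air correction = 0.3086 × 2703.0 = 834.15 mGal
Free-air anomaly = 977631.06 − 978117.17 + (834.15) = 348.04 mGal
Bouguer slab correction = 0.04193 × 1.81 × 2703.0 = 205.14 mGal
Simple Bouguer anomaly = 348.04 − (205.14) = 142.90 mGal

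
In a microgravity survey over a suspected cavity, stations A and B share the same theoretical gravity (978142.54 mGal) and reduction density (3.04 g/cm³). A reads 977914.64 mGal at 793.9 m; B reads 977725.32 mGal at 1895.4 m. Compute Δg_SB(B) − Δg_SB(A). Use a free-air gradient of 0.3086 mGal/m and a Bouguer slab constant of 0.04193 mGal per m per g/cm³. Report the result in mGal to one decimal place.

Δg_SB(A) = 977914.64 − 978142.54 + 0.3086×793.9 − 0.04193×3.04×793.9 = -84.10 mGal
Δg_SB(B) = 977725.32 − 978142.54 + 0.3086×1895.4 − 0.04193×3.04×1895.4 = -73.90 mGal
Difference = -73.90 − (-84.10) = 10.20 mGal

10.2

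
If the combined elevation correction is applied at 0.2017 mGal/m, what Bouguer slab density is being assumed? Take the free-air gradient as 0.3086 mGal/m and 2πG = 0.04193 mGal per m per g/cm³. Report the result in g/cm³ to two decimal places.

0.2017 = 0.3086 − 0.04193 × ρ
ρ = (0.3086 − 0.2017) / 0.04193 = 2.55 g/cm³

2.55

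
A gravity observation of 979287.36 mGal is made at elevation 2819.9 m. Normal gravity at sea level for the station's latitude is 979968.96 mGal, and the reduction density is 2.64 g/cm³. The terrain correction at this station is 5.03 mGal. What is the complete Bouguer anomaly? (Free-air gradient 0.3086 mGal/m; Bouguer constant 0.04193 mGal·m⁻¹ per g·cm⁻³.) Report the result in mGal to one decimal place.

Free-air correction = 0.3086 × 2819.9 = 870.22 mGal
Free-air anomaly = 979287.36 − 979968.96 + (870.22) = 188.62 mGal
Bouguer slab correction = 0.04193 × 2.64 × 2819.9 = 312.15 mGal
Simple Bouguer anomaly = 188.62 − (312.15) = -123.53 mGal
Complete Bouguer anomaly = -123.53 + 5.03 = -118.50 mGal

-118.5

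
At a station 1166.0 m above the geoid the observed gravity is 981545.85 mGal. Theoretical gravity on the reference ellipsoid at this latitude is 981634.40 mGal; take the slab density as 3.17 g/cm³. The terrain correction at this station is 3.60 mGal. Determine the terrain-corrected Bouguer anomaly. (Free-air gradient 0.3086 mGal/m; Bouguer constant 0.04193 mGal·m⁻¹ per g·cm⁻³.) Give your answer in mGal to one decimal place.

Free-air correction = 0.3086 × 1166.0 = 359.83 mGal
Free-air anomaly = 981545.85 − 981634.40 + (359.83) = 271.28 mGal
Bouguer slab correction = 0.04193 × 3.17 × 1166.0 = 154.98 mGal
Simple Bouguer anomaly = 271.28 − (154.98) = 116.30 mGal
Complete Bouguer anomaly = 116.30 + 3.60 = 119.90 mGal

119.9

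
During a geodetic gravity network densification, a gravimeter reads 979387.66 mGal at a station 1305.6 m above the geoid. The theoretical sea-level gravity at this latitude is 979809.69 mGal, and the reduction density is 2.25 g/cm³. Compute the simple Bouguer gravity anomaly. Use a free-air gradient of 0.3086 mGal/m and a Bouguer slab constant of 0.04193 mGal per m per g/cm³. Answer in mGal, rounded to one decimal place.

Free-air correction = 0.3086 × 1305.6 = 402.91 mGal
Free-air anomaly = 979387.66 − 979809.69 + (402.91) = -19.12 mGal
Bouguer slab correction = 0.04193 × 2.25 × 1305.6 = 123.17 mGal
Simple Bouguer anomaly = -19.12 − (123.17) = -142.29 mGal

-142.3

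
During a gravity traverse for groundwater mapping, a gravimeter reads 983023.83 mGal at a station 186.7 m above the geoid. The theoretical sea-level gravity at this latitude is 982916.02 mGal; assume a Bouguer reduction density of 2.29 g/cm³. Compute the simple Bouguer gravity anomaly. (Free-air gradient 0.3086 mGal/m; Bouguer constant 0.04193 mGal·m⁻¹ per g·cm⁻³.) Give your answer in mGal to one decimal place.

Free-air correction = 0.3086 × 186.7 = 57.62 mGal
Free-air anomaly = 983023.83 − 982916.02 + (57.62) = 165.43 mGal
Bouguer slab correction = 0.04193 × 2.29 × 186.7 = 17.93 mGal
Simple Bouguer anomaly = 165.43 − (17.93) = 147.50 mGal

147.5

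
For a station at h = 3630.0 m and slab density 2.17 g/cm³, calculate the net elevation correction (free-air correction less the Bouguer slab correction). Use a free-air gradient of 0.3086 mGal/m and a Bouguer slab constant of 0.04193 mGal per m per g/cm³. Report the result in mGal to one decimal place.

Combined gradient = 0.3086 − 0.04193 × 2.17 = 0.2176119 mGal/m
Combined elevation correction = 0.2176119 × 3630.0 = 789.9 mGal

789.9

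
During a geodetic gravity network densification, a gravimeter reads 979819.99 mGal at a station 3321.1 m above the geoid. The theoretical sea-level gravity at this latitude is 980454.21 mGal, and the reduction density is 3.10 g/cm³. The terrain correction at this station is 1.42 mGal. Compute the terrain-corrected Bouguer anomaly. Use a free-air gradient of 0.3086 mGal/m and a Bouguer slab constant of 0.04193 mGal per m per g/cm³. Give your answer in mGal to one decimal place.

-39.6

Free-air correction = 0.3086 × 3321.1 = 1024.89 mGal
Free-air anomaly = 979819.99 − 980454.21 + (1024.89) = 390.67 mGal
Bouguer slab correction = 0.04193 × 3.10 × 3321.1 = 431.69 mGal
Simple Bouguer anomaly = 390.67 − (431.69) = -41.02 mGal
Complete Bouguer anomaly = -41.02 + 1.42 = -39.60 mGal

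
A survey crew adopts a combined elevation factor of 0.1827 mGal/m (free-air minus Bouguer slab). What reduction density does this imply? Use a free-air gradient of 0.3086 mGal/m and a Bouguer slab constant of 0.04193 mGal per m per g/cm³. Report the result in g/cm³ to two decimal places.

3.00

0.1827 = 0.3086 − 0.04193 × ρ
ρ = (0.3086 − 0.1827) / 0.04193 = 3.00 g/cm³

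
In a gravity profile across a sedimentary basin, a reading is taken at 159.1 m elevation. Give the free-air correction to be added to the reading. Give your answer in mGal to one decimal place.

49.1

Free-air correction = 0.3086 × 159.1 = 49.1 mGal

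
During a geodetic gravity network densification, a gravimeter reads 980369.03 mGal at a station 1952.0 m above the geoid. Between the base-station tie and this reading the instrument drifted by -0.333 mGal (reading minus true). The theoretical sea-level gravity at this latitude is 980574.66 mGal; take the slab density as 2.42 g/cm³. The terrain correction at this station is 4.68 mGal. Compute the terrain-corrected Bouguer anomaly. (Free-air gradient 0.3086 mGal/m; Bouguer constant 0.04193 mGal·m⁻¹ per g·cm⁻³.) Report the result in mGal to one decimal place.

203.7

Drift-corrected reading = 980369.03 − (-0.333) = 980369.363 mGal
Free-air correction = 0.3086 × 1952.0 = 602.39 mGal
Free-air anomaly = 980369.363 − 980574.66 + (602.39) = 397.093 mGal
Bouguer slab correction = 0.04193 × 2.42 × 1952.0 = 198.07 mGal
Simple Bouguer anomaly = 397.093 − (198.07) = 199.023 mGal
Complete Bouguer anomaly = 199.023 + 4.68 = 203.703 mGal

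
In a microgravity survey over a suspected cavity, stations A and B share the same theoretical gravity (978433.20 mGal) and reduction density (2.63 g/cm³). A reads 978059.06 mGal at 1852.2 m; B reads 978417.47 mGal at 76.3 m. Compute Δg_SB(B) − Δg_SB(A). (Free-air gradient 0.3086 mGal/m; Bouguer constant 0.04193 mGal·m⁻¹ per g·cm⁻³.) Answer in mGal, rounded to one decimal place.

6.2

Δg_SB(A) = 978059.06 − 978433.20 + 0.3086×1852.2 − 0.04193×2.63×1852.2 = -6.80 mGal
Δg_SB(B) = 978417.47 − 978433.20 + 0.3086×76.3 − 0.04193×2.63×76.3 = -0.60 mGal
Difference = -0.60 − (-6.80) = 6.20 mGal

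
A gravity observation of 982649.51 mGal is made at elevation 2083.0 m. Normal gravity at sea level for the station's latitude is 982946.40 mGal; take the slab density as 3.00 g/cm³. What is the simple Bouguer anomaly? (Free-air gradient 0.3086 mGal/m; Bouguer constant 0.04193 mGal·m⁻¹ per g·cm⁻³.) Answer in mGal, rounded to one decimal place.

83.9

Free-air correction = 0.3086 × 2083.0 = 642.81 mGal
Free-air anomaly = 982649.51 − 982946.40 + (642.81) = 345.92 mGal
Bouguer slab correction = 0.04193 × 3.00 × 2083.0 = 262.02 mGal
Simple Bouguer anomaly = 345.92 − (262.02) = 83.90 mGal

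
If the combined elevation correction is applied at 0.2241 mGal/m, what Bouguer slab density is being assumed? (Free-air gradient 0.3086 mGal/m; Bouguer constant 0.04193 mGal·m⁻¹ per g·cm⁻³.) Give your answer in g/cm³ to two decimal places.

0.2241 = 0.3086 − 0.04193 × ρ
ρ = (0.3086 − 0.2241) / 0.04193 = 2.02 g/cm³

2.02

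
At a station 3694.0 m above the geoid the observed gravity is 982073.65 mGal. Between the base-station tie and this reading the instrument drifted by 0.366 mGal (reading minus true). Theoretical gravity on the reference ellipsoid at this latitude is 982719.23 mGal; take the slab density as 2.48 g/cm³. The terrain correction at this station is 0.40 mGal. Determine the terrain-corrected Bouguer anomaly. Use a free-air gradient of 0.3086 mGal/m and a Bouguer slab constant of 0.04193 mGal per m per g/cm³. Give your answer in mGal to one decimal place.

Drift-corrected reading = 982073.65 − (0.366) = 982073.284 mGal
Free-air correction = 0.3086 × 3694.0 = 1139.97 mGal
Free-air anomaly = 982073.284 − 982719.23 + (1139.97) = 494.024 mGal
Bouguer slab correction = 0.04193 × 2.48 × 3694.0 = 384.13 mGal
Simple Bouguer anomaly = 494.024 − (384.13) = 109.894 mGal
Complete Bouguer anomaly = 109.894 + 0.40 = 110.294 mGal

110.3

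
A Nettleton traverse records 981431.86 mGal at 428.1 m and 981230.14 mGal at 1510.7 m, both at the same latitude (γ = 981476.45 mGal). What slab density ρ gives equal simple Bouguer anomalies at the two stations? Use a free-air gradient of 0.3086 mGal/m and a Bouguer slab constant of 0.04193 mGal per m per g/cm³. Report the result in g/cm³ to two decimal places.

2.92

Δg_obs = 981230.14 − 981431.86 = -201.72 mGal over Δh = 1510.7 − 428.1 = 1082.6 m
Equal Bouguer anomalies ⇒ Δg_obs + (0.3086 − 0.04193ρ)·Δh = 0
0.3086 − 0.04193ρ = −Δg_obs/Δh = 0.18633
ρ = (0.3086 − 0.18633) / 0.04193 = 2.92 g/cm³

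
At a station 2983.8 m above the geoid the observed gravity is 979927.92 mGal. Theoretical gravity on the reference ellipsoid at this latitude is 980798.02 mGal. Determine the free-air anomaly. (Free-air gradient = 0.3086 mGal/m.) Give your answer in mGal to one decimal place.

50.7

Free-air correction = 0.3086 × 2983.8 = 920.80 mGal
Free-air anomaly = 979927.92 − 980798.02 + (920.80) = 50.70 mGal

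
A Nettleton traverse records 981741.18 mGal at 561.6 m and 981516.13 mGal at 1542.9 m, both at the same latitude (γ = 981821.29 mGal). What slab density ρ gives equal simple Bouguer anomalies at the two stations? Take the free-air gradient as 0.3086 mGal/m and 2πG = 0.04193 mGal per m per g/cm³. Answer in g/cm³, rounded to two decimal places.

1.89

Δg_obs = 981516.13 − 981741.18 = -225.05 mGal over Δh = 1542.9 − 561.6 = 981.3 m
Equal Bouguer anomalies ⇒ Δg_obs + (0.3086 − 0.04193ρ)·Δh = 0
0.3086 − 0.04193ρ = −Δg_obs/Δh = 0.22934
ρ = (0.3086 − 0.22934) / 0.04193 = 1.89 g/cm³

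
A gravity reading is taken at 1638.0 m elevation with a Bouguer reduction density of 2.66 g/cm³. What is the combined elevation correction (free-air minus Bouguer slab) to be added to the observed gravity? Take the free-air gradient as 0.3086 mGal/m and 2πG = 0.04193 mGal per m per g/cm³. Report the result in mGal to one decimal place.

322.8

Combined gradient = 0.3086 − 0.04193 × 2.66 = 0.1970662 mGal/m
Combined elevation correction = 0.1970662 × 1638.0 = 322.8 mGal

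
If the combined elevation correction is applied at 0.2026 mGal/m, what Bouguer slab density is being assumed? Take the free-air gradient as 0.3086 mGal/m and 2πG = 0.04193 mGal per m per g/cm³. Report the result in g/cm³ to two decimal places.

0.2026 = 0.3086 − 0.04193 × ρ
ρ = (0.3086 − 0.2026) / 0.04193 = 2.53 g/cm³

2.53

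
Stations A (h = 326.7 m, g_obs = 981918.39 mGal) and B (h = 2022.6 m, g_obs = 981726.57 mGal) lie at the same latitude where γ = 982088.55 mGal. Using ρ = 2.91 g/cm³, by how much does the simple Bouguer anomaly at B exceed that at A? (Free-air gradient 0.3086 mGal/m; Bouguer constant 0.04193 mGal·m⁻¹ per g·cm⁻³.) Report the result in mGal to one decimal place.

124.6

Δg_SB(A) = 981918.39 − 982088.55 + 0.3086×326.7 − 0.04193×2.91×326.7 = -109.20 mGal
Δg_SB(B) = 981726.57 − 982088.55 + 0.3086×2022.6 − 0.04193×2.91×2022.6 = 15.40 mGal
Difference = 15.40 − (-109.20) = 124.60 mGal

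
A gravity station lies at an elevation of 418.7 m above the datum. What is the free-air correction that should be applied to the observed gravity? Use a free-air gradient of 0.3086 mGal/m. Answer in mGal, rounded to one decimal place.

Free-air correction = 0.3086 × 418.7 = 129.2 mGal

129.2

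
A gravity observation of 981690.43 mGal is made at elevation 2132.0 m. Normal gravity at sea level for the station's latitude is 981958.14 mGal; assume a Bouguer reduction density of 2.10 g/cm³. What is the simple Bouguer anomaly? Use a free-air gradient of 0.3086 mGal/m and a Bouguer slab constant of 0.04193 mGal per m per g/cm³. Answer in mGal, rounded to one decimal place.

202.5

Free-air correction = 0.3086 × 2132.0 = 657.94 mGal
Free-air anomaly = 981690.43 − 981958.14 + (657.94) = 390.23 mGal
Bouguer slab correction = 0.04193 × 2.10 × 2132.0 = 187.73 mGal
Simple Bouguer anomaly = 390.23 − (187.73) = 202.50 mGal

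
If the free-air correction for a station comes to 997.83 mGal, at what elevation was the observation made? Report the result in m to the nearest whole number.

3233

h = 997.83 / 0.3086 = 3233.41 m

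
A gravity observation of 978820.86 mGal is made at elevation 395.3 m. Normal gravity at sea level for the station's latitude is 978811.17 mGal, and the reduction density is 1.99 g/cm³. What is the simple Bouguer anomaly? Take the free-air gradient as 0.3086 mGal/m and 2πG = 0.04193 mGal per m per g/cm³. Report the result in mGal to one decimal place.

Free-air correction = 0.3086 × 395.3 = 121.99 mGal
Free-air anomaly = 978820.86 − 978811.17 + (121.99) = 131.68 mGal
Bouguer slab correction = 0.04193 × 1.99 × 395.3 = 32.98 mGal
Simple Bouguer anomaly = 131.68 − (32.98) = 98.70 mGal

98.7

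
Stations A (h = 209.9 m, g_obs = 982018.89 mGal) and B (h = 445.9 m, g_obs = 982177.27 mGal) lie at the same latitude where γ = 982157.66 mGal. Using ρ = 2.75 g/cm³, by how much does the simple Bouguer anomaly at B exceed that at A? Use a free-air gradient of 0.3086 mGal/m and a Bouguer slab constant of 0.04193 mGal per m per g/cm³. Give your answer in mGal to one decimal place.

204.0

Δg_SB(A) = 982018.89 − 982157.66 + 0.3086×209.9 − 0.04193×2.75×209.9 = -98.20 mGal
Δg_SB(B) = 982177.27 − 982157.66 + 0.3086×445.9 − 0.04193×2.75×445.9 = 105.80 mGal
Difference = 105.80 − (-98.20) = 204.00 mGal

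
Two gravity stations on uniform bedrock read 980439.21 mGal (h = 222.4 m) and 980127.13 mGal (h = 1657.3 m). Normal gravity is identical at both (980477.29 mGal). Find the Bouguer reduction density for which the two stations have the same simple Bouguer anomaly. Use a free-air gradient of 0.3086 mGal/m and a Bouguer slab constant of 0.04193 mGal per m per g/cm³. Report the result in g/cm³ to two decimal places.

2.17

Δg_obs = 980127.13 − 980439.21 = -312.08 mGal over Δh = 1657.3 − 222.4 = 1434.9 m
Equal Bouguer anomalies ⇒ Δg_obs + (0.3086 − 0.04193ρ)·Δh = 0
0.3086 − 0.04193ρ = −Δg_obs/Δh = 0.21749
ρ = (0.3086 − 0.21749) / 0.04193 = 2.17 g/cm³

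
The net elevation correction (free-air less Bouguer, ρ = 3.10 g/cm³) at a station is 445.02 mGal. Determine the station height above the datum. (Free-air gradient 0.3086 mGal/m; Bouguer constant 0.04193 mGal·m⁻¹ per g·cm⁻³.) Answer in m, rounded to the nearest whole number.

Combined gradient = 0.3086 − 0.04193 × 3.10 = 0.1786170 mGal/m
h = 445.02 / 0.1786170 = 2491.48 m

2491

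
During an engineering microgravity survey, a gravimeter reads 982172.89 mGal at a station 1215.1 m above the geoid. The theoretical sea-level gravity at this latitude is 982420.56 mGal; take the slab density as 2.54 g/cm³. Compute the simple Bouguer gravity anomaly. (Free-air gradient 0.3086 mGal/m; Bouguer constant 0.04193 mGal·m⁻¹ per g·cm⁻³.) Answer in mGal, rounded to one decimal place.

Free-air correction = 0.3086 × 1215.1 = 374.98 mGal
Free-air anomaly = 982172.89 − 982420.56 + (374.98) = 127.31 mGal
Bouguer slab correction = 0.04193 × 2.54 × 1215.1 = 129.41 mGal
Simple Bouguer anomaly = 127.31 − (129.41) = -2.10 mGal

-2.1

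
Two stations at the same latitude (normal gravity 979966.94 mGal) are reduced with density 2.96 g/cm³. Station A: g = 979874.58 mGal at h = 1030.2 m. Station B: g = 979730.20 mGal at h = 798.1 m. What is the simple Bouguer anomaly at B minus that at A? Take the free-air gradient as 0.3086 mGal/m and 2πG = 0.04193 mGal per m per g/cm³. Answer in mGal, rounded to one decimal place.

Δg_SB(A) = 979874.58 − 979966.94 + 0.3086×1030.2 − 0.04193×2.96×1030.2 = 97.70 mGal
Δg_SB(B) = 979730.20 − 979966.94 + 0.3086×798.1 − 0.04193×2.96×798.1 = -89.50 mGal
Difference = -89.50 − (97.70) = -187.20 mGal

-187.2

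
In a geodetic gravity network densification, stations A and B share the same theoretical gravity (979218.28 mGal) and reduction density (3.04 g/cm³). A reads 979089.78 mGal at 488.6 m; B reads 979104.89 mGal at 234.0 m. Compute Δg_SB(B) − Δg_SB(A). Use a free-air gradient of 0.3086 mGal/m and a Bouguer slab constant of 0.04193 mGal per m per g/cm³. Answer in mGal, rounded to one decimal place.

-31.0

Δg_SB(A) = 979089.78 − 979218.28 + 0.3086×488.6 − 0.04193×3.04×488.6 = -40.00 mGal
Δg_SB(B) = 979104.89 − 979218.28 + 0.3086×234.0 − 0.04193×3.04×234.0 = -71.00 mGal
Difference = -71.00 − (-40.00) = -31.00 mGal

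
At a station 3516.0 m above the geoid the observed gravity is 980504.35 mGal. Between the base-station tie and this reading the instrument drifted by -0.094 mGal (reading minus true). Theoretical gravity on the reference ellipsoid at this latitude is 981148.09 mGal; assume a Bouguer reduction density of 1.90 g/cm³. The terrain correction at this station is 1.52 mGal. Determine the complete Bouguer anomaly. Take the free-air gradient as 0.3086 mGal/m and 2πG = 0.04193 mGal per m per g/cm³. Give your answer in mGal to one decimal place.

162.8

Drift-corrected reading = 980504.35 − (-0.094) = 980504.444 mGal
Free-air correction = 0.3086 × 3516.0 = 1085.04 mGal
Free-air anomaly = 980504.444 − 981148.09 + (1085.04) = 441.394 mGal
Bouguer slab correction = 0.04193 × 1.90 × 3516.0 = 280.11 mGal
Simple Bouguer anomaly = 441.394 − (280.11) = 161.284 mGal
Complete Bouguer anomaly = 161.284 + 1.52 = 162.804 mGal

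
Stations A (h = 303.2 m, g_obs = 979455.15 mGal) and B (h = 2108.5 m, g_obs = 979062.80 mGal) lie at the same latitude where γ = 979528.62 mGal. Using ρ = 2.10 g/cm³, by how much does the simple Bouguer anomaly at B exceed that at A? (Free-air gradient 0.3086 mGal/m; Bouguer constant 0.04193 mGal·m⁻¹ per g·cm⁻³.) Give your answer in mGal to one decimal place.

Δg_SB(A) = 979455.15 − 979528.62 + 0.3086×303.2 − 0.04193×2.10×303.2 = -6.60 mGal
Δg_SB(B) = 979062.80 − 979528.62 + 0.3086×2108.5 − 0.04193×2.10×2108.5 = -0.80 mGal
Difference = -0.80 − (-6.60) = 5.80 mGal

5.8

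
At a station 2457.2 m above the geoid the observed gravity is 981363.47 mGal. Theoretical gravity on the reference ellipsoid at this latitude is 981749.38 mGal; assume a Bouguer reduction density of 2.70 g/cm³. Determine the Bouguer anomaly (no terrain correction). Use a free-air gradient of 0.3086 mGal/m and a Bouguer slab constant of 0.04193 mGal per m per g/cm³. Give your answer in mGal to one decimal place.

94.2

Free-air correction = 0.3086 × 2457.2 = 758.29 mGal
Free-air anomaly = 981363.47 − 981749.38 + (758.29) = 372.38 mGal
Bouguer slab correction = 0.04193 × 2.70 × 2457.2 = 278.18 mGal
Simple Bouguer anomaly = 372.38 − (278.18) = 94.20 mGal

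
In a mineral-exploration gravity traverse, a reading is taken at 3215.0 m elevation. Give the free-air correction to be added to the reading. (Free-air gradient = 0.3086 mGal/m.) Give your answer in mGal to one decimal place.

Free-air correction = 0.3086 × 3215.0 = 992.1 mGal

992.1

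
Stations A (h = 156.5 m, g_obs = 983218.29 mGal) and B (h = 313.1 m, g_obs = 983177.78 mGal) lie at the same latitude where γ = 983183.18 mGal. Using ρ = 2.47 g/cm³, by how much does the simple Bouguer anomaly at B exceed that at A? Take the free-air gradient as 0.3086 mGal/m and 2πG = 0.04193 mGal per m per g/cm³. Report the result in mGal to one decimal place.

-8.4

Δg_SB(A) = 983218.29 − 983183.18 + 0.3086×156.5 − 0.04193×2.47×156.5 = 67.20 mGal
Δg_SB(B) = 983177.78 − 983183.18 + 0.3086×313.1 − 0.04193×2.47×313.1 = 58.80 mGal
Difference = 58.80 − (67.20) = -8.40 mGal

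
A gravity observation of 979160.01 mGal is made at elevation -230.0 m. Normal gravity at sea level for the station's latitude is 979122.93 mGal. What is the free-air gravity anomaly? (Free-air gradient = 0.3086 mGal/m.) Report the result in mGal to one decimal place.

Free-air correction = 0.3086 × -230.0 = -70.98 mGal
Free-air anomaly = 979160.01 − 979122.93 + (-70.98) = -33.90 mGal

-33.9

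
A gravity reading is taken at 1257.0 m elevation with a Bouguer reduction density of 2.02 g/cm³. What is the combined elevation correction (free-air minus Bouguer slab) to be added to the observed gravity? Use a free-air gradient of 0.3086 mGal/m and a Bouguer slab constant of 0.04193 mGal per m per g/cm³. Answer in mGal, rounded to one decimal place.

Combined gradient = 0.3086 − 0.04193 × 2.02 = 0.2239014 mGal/m
Combined elevation correction = 0.2239014 × 1257.0 = 281.4 mGal

281.4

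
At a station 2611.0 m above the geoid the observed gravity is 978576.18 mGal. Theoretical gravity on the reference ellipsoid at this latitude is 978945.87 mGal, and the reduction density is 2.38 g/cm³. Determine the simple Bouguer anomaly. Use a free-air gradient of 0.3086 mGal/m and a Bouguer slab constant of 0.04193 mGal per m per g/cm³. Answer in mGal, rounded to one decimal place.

Free-air correction = 0.3086 × 2611.0 = 805.75 mGal
Free-air anomaly = 978576.18 − 978945.87 + (805.75) = 436.06 mGal
Bouguer slab correction = 0.04193 × 2.38 × 2611.0 = 260.56 mGal
Simple Bouguer anomaly = 436.06 − (260.56) = 175.50 mGal

175.5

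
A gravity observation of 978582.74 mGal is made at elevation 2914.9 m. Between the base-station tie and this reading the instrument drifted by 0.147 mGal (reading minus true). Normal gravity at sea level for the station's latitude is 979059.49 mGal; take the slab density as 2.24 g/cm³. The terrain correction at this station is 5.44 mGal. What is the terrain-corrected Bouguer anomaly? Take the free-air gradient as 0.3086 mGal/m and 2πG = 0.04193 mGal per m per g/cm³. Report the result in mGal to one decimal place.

154.3

Drift-corrected reading = 978582.74 − (0.147) = 978582.593 mGal
Free-air correction = 0.3086 × 2914.9 = 899.54 mGal
Free-air anomaly = 978582.593 − 979059.49 + (899.54) = 422.643 mGal
Bouguer slab correction = 0.04193 × 2.24 × 2914.9 = 273.78 mGal
Simple Bouguer anomaly = 422.643 − (273.78) = 148.863 mGal
Complete Bouguer anomaly = 148.863 + 5.44 = 154.303 mGal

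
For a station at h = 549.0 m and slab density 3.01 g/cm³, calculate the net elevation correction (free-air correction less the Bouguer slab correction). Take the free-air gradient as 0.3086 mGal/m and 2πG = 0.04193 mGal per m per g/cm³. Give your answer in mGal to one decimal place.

100.1

Combined gradient = 0.3086 − 0.04193 × 3.01 = 0.1823907 mGal/m
Combined elevation correction = 0.1823907 × 549.0 = 100.1 mGal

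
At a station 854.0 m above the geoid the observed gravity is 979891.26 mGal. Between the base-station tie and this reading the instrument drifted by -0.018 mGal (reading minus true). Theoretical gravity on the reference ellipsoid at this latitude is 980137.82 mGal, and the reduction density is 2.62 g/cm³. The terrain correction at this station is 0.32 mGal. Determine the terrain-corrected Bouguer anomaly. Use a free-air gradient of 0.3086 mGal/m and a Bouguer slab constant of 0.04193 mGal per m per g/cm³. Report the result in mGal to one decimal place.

Drift-corrected reading = 979891.26 − (-0.018) = 979891.278 mGal
Free-air correction = 0.3086 × 854.0 = 263.54 mGal
Free-air anomaly = 979891.278 − 980137.82 + (263.54) = 16.998 mGal
Bouguer slab correction = 0.04193 × 2.62 × 854.0 = 93.82 mGal
Simple Bouguer anomaly = 16.998 − (93.82) = -76.822 mGal
Complete Bouguer anomaly = -76.822 + 0.32 = -76.502 mGal

-76.5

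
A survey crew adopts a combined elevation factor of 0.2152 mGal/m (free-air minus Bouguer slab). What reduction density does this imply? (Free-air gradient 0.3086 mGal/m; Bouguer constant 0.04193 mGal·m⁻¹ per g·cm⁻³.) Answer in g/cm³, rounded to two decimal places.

0.2152 = 0.3086 − 0.04193 × ρ
ρ = (0.3086 − 0.2152) / 0.04193 = 2.23 g/cm³

2.23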